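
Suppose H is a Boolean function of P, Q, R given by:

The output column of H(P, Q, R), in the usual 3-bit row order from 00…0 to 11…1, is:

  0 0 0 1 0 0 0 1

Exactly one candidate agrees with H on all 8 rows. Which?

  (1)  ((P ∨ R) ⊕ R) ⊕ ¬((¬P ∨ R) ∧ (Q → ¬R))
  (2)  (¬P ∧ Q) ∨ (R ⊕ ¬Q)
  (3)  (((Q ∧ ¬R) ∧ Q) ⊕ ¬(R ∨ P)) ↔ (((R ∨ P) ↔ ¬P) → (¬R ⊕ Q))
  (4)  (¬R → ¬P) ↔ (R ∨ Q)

1

(2): at (0,0,0) it gives 1, but H = 0 — eliminated.
(3): at (0,0,0) it gives 1, but H = 0 — eliminated.
(4): at (0,0,1) it gives 1, but H = 0 — eliminated.
Only (1) survives; checking it on all 8 rows confirms it matches H.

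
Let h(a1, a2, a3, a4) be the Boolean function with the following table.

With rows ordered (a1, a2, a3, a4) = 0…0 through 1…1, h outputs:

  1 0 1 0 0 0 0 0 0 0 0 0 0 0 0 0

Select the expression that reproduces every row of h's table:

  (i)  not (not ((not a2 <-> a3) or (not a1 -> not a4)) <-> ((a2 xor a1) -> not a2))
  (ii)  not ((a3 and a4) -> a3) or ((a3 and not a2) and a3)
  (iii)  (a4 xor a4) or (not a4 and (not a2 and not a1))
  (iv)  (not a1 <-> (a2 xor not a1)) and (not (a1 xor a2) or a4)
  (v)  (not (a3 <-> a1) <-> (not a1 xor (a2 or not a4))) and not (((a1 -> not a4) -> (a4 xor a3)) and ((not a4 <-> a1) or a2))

(i): at (0,0,1,1) it gives 1, but h = 0 — eliminated.
(ii): at (0,0,0,0) it gives 0, but h = 1 — eliminated.
(iv): at (0,0,0,1) it gives 1, but h = 0 — eliminated.
(v): at (0,0,1,0) it gives 0, but h = 1 — eliminated.
(iii) is the remaining candidate, and it agrees with h on all 16 inputs.

iii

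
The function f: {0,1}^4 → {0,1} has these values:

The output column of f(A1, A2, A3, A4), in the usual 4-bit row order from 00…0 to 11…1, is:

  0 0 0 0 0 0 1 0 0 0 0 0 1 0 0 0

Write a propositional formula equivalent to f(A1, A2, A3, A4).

The 1-rows are (0,1,1,0), (1,1,0,0). Each contributes one minterm — ¬A1·A2·A3·¬A4; A1·A2·¬A3·¬A4 — and their disjunction is a sum-of-products form of f.

f(A1, A2, A3, A4) = (((NOT A1 AND A2) AND A3) AND NOT A4) OR (((A1 AND A2) AND NOT A3) AND NOT A4)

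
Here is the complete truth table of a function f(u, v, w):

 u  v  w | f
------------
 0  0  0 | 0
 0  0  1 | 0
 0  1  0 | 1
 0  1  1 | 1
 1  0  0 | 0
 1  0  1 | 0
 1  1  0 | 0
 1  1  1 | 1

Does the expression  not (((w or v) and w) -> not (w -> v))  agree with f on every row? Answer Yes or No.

No

Check the formula against f row by row:
  u=0, v=0, w=0: formula gives 0, f = 0 ✓
  u=0, v=0, w=1: formula gives 0, f = 0 ✓
  u=0, v=1, w=0: formula gives 0, but f = 1 ✗
A single disagreement suffices: at (0,1,0) they differ, so the formula does not compute f.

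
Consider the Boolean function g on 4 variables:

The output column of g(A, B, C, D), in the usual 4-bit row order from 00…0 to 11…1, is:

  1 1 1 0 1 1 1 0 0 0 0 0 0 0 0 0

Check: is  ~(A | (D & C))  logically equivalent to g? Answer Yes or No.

Yes

Check the formula against g row by row:
  A=0, B=0, C=0, D=0: formula gives 1, g = 1 ✓
  A=0, B=0, C=0, D=1: formula gives 1, g = 1 ✓
  A=0, B=0, C=1, D=0: formula gives 1, g = 1 ✓
  A=0, B=0, C=1, D=1: formula gives 0, g = 0 ✓
  …and likewise for the remaining 12 rows.
All 16 rows match — the expression computes g exactly.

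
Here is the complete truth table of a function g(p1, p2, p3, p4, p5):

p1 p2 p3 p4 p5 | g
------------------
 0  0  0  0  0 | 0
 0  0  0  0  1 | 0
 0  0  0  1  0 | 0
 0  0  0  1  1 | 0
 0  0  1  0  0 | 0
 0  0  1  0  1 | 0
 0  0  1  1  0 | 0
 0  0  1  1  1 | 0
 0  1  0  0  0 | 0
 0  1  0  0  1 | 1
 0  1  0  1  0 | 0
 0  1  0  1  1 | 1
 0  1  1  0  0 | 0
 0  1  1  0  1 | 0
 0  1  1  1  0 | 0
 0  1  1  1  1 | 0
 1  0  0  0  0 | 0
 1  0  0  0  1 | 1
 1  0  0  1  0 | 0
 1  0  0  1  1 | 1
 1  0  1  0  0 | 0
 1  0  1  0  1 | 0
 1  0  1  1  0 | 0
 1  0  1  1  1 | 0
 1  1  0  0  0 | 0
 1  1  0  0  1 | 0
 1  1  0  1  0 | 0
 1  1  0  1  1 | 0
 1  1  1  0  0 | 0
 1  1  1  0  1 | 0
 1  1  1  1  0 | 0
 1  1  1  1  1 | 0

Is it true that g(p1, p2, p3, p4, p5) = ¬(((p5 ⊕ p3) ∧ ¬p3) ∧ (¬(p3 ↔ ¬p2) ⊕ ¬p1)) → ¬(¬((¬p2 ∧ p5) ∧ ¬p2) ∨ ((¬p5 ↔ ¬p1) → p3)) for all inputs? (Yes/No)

Check the formula against g row by row:
  p1=0, p2=0, p3=0, p4=0, p5=0: formula gives 0, g = 0 ✓
  p1=0, p2=0, p3=0, p4=0, p5=1: formula gives 0, g = 0 ✓
  p1=0, p2=0, p3=0, p4=1, p5=0: formula gives 0, g = 0 ✓
  p1=0, p2=0, p3=0, p4=1, p5=1: formula gives 0, g = 0 ✓
  … (the remaining 28 rows also agree.)
No disagreement on any input; they are logically equivalent.

Yes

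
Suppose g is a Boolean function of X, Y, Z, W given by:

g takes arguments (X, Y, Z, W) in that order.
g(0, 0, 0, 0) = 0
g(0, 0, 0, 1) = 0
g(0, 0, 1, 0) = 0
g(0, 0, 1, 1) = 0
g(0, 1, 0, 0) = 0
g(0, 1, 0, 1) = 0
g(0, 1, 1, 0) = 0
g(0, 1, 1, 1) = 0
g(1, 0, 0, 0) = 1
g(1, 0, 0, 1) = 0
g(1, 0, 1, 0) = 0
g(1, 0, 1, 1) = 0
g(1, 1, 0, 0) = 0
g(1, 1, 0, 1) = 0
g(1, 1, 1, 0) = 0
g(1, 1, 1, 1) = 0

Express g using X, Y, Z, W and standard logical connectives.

g is 1 on exactly one input, (1,0,0,0), whose minterm is X·¬Y·¬Z·¬W. So g is just that conjunction.

g(X, Y, Z, W) = ((X and not Y) and not Z) and not W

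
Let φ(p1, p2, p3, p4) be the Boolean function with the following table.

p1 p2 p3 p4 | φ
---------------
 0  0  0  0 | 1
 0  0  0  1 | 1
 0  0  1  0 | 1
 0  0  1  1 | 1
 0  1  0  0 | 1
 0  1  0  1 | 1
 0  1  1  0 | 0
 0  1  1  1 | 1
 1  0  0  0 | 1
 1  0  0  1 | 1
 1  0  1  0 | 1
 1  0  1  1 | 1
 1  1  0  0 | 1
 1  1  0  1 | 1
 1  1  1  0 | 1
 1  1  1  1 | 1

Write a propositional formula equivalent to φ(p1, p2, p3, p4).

φ is 0 on exactly one input, (0,1,1,0), whose minterm is ¬p1·p2·p3·¬p4. So φ is the negation of that single conjunction.

φ(p1, p2, p3, p4) = ~(((~p1 & p2) & p3) & ~p4)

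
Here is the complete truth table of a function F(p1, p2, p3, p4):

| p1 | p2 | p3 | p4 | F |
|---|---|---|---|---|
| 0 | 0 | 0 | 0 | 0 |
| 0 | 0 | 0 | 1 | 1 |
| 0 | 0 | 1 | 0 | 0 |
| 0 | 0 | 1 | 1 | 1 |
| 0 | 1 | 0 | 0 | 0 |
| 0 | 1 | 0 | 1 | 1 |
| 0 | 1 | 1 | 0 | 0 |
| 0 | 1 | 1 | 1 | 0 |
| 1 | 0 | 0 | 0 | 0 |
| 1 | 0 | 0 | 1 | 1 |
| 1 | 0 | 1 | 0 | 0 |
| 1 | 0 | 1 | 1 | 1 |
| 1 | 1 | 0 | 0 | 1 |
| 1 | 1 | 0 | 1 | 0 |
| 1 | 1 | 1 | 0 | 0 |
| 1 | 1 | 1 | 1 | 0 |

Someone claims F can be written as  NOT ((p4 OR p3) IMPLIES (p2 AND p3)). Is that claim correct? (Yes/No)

Evaluate NOT ((p4 OR p3) IMPLIES (p2 AND p3)) on each row and compare to F:
  p1=0, p2=0, p3=0, p4=0: formula gives 0, F = 0 ✓
  p1=0, p2=0, p3=0, p4=1: formula gives 1, F = 1 ✓
  p1=0, p2=0, p3=1, p4=0: formula gives 1, but F = 0 ✗
A single disagreement suffices: at (0,0,1,0) they differ, so the formula does not compute F.

No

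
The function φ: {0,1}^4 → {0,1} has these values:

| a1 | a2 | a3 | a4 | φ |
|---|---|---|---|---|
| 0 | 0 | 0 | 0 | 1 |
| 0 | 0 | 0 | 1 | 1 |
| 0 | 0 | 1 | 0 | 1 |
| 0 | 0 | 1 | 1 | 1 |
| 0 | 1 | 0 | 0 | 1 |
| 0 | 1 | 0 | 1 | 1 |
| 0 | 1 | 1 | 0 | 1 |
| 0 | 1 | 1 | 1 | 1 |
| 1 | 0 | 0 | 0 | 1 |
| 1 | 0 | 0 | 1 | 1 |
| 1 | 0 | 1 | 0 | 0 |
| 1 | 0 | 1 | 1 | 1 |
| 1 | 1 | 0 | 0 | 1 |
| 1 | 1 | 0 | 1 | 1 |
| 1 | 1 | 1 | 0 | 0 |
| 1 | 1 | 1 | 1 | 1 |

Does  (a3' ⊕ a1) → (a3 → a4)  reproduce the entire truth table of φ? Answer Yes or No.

Evaluate (a3' ⊕ a1) → (a3 → a4) on each row and compare to φ:
  a1=0, a2=0, a3=0, a4=0: formula gives 1, φ = 1 ✓
  a1=0, a2=0, a3=0, a4=1: formula gives 1, φ = 1 ✓
  a1=0, a2=0, a3=1, a4=0: formula gives 1, φ = 1 ✓
  a1=0, a2=0, a3=1, a4=1: formula gives 1, φ = 1 ✓
  …and likewise for the remaining 12 rows.
No disagreement on any input; they are logically equivalent.

Yes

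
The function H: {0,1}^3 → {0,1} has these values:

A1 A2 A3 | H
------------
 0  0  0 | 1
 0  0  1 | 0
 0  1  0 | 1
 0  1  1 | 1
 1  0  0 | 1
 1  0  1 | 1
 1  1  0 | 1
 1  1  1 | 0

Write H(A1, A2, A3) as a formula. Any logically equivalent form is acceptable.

The 0-rows are (0,0,1), (1,1,1). Take each as a conjunction (¬A1·¬A2·A3, A1·A2·A3), form their disjunction, and complement — that gives a formula that is 1 everywhere H is.

H(A1, A2, A3) = not (((not A1 and not A2) and A3) or ((A1 and A2) and A3))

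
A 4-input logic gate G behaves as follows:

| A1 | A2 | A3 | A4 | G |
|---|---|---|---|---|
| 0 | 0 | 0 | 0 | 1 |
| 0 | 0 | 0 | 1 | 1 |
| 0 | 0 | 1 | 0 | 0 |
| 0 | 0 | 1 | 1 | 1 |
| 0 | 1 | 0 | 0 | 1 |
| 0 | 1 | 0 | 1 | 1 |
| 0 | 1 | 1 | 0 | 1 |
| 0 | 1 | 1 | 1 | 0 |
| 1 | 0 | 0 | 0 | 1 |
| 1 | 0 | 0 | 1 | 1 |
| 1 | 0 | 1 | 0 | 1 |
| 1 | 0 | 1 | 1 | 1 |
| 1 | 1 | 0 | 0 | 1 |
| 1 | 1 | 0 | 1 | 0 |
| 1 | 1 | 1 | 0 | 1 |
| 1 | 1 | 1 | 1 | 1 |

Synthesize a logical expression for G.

G(A1, A2, A3, A4) = not (((((not A1 and not A2) and A3) and not A4) or (((not A1 and A2) and A3) and A4)) or (((A1 and A2) and not A3) and A4))

There are just 3 zero rows: (0,0,1,0), (0,1,1,1), (1,1,0,1). Their minterms are ¬A1·¬A2·A3·¬A4, ¬A1·A2·A3·A4, A1·A2·¬A3·A4; the OR of those covers precisely the 0-outputs, and negating it yields G.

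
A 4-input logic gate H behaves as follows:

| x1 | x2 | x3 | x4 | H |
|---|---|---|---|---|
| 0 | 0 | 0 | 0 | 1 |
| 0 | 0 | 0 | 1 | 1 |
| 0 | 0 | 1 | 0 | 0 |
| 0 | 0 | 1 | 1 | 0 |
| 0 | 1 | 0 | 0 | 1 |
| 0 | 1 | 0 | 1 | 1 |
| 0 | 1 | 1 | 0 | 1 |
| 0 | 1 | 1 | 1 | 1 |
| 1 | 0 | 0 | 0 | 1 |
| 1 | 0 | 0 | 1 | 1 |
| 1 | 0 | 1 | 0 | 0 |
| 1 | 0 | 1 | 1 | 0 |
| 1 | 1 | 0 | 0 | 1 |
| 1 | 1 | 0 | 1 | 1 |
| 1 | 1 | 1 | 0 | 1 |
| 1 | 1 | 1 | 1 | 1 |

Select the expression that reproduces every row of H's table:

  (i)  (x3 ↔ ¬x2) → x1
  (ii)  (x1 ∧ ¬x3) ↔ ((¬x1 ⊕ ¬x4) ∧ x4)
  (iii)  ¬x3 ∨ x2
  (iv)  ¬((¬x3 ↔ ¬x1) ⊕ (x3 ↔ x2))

iii

(i): at (0,1,0,0) it gives 0, but H = 1 — eliminated.
(ii): at (0,0,0,1) it gives 0, but H = 1 — eliminated.
(iv): at (0,0,1,0) it gives 1, but H = 0 — eliminated.
That leaves (iii). Evaluating it on every row reproduces the table of H exactly.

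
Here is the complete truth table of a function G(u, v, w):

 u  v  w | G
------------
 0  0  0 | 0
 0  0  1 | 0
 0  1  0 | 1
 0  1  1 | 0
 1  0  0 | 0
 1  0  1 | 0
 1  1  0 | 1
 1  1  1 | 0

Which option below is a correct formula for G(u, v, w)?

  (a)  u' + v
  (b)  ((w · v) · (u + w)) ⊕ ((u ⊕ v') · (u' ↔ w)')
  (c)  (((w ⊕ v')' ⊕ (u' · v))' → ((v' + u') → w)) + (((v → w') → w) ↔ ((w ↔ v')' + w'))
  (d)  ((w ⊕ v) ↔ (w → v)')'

d

(a) fails at (0,0,0): the formula yields 1, G is 0.
(b) fails at (0,0,0): the formula yields 1, G is 0.
(c) fails at (0,0,1): the formula yields 1, G is 0.
Only (d) survives; checking it on all 8 rows confirms it matches G.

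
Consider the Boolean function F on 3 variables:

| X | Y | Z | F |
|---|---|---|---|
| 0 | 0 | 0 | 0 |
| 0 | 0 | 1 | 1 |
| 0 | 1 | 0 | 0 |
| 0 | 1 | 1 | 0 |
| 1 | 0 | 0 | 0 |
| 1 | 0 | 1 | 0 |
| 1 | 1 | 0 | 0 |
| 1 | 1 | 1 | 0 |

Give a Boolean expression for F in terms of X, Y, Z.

F(X, Y, Z) = (NOT X AND NOT Y) AND Z

F is 1 on exactly one input, (0,0,1), whose minterm is ¬X·¬Y·Z. So F is just that conjunction.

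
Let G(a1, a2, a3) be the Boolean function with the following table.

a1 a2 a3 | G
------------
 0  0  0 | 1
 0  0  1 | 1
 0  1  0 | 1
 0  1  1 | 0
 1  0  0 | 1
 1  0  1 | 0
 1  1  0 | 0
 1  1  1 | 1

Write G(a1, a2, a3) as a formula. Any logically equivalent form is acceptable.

There are just 3 zero rows: (0,1,1), (1,0,1), (1,1,0). Their minterms are ¬a1·a2·a3, a1·¬a2·a3, a1·a2·¬a3; the OR of those covers precisely the 0-outputs, and negating it yields G.

G(a1, a2, a3) = NOT ((((NOT a1 AND a2) AND a3) OR ((a1 AND NOT a2) AND a3)) OR ((a1 AND a2) AND NOT a3))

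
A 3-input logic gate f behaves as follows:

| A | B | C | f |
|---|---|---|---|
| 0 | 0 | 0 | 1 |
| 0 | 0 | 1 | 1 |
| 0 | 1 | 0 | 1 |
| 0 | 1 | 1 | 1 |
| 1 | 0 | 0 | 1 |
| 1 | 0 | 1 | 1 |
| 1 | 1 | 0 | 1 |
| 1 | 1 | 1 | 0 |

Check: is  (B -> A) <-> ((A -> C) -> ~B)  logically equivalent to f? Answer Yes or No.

Yes

Test each input against both f and the formula:
  A=0, B=0, C=0: formula gives 1, f = 1 ✓
  A=0, B=0, C=1: formula gives 1, f = 1 ✓
  A=0, B=1, C=0: formula gives 1, f = 1 ✓
  A=0, B=1, C=1: formula gives 1, f = 1 ✓
  A=1, B=0, C=0: formula gives 1, f = 1 ✓
  … (the remaining 3 rows also agree.)
No disagreement on any input; they are logically equivalent.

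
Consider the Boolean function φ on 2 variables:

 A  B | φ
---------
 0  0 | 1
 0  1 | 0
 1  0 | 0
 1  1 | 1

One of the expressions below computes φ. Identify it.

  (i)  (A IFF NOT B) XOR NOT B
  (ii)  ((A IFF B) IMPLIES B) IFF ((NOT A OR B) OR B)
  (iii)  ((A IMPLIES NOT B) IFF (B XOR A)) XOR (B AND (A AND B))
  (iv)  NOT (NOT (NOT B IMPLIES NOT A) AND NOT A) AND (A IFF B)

(i): at (0,1) it gives 1, but φ = 0 — eliminated.
(ii): at (0,0) it gives 0, but φ = 1 — eliminated.
(iii): at (0,0) it gives 0, but φ = 1 — eliminated.
Only (iv) survives; checking it on all 4 rows confirms it matches φ.

iv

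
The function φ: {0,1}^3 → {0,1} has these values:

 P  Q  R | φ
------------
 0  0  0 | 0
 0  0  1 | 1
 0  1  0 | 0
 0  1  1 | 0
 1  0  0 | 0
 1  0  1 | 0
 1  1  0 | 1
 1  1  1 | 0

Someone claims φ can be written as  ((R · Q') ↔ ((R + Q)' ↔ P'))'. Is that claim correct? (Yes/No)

Check the formula against φ row by row:
  P=0, Q=0, R=0: formula gives 1, but φ = 0 ✗
Since they disagree at (0,0,0), the expression is not a correct formula for φ.

No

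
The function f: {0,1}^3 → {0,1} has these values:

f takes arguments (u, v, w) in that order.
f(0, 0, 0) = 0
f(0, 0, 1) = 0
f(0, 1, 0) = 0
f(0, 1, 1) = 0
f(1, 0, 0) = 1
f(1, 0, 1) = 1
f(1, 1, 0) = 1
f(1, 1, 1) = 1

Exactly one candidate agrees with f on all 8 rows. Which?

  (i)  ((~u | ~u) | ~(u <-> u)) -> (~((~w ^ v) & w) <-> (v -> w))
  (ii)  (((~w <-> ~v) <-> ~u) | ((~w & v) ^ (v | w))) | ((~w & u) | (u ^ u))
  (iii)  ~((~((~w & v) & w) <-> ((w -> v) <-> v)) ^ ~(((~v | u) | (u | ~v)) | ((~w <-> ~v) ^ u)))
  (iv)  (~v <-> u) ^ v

iv

(i) fails at (0,0,0): the formula yields 1, f is 0.
(ii) fails at (0,0,0): the formula yields 1, f is 0.
(iii) fails at (0,0,0): the formula yields 1, f is 0.
(iv) is the remaining candidate, and it agrees with f on all 8 inputs.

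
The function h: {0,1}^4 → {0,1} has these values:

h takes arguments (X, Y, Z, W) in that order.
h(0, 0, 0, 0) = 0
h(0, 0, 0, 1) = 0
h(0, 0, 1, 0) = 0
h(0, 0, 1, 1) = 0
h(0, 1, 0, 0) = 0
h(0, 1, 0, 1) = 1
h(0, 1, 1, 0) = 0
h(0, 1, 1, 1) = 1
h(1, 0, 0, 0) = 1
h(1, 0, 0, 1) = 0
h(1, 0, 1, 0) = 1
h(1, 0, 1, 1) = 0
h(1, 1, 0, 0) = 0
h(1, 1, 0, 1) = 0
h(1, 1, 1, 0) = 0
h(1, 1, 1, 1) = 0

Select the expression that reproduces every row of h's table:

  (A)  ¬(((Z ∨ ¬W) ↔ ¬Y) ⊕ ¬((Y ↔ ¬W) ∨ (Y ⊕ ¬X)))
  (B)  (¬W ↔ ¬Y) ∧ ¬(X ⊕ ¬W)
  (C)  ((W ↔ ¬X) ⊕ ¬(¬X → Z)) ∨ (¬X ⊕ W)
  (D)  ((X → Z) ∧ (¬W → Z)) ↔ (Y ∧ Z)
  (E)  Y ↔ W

B

(A): at (0,0,0,1) it gives 1, but h = 0 — eliminated.
(C): at (0,0,0,0) it gives 1, but h = 0 — eliminated.
(D): at (0,0,0,0) it gives 1, but h = 0 — eliminated.
(E): at (0,0,0,0) it gives 1, but h = 0 — eliminated.
Only (B) survives; checking it on all 16 rows confirms it matches h.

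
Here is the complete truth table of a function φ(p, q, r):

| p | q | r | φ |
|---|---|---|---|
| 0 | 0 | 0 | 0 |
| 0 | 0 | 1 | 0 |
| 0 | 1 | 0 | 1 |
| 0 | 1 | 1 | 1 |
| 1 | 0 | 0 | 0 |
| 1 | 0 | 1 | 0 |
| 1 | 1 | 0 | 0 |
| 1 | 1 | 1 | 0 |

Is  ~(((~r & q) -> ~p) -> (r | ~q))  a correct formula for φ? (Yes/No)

Test each input against both φ and the formula:
  p=0, q=0, r=0: formula gives 0, φ = 0 ✓
  p=0, q=0, r=1: formula gives 0, φ = 0 ✓
  p=0, q=1, r=0: formula gives 1, φ = 1 ✓
  p=0, q=1, r=1: formula gives 0, but φ = 1 ✗
Row (0,1,1) is a counterexample, so the formula is not equivalent to φ.

No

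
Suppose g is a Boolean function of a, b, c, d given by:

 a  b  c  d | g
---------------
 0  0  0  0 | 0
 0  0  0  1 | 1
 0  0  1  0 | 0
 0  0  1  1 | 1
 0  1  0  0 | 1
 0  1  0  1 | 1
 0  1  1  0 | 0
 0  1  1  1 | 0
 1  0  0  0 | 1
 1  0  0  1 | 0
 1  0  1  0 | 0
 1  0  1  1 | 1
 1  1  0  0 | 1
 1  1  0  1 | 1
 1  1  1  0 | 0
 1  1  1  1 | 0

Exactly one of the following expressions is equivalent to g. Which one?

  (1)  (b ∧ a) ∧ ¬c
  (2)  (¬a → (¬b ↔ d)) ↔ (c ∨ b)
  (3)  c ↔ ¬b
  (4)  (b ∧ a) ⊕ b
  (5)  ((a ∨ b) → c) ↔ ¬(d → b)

5

(1) fails at (0,0,0,1): the formula yields 0, g is 1.
(2) fails at (0,0,0,0): the formula yields 1, g is 0.
(3) fails at (0,0,0,1): the formula yields 0, g is 1.
(4) fails at (0,0,0,1): the formula yields 0, g is 1.
Only (5) survives; checking it on all 16 rows confirms it matches g.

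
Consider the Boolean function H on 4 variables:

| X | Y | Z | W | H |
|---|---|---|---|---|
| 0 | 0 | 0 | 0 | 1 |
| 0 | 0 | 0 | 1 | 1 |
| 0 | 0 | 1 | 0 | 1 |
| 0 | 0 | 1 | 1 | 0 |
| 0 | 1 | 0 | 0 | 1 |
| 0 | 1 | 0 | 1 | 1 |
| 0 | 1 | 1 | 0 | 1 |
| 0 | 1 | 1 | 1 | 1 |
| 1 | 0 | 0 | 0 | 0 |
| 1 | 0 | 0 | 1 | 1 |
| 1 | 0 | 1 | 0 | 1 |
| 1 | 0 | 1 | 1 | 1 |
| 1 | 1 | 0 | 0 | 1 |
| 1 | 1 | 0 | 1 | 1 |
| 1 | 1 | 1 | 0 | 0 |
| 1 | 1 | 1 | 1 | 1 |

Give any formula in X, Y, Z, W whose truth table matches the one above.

There are just 3 zero rows: (0,0,1,1), (1,0,0,0), (1,1,1,0). Their minterms are ¬X·¬Y·Z·W, X·¬Y·¬Z·¬W, X·Y·Z·¬W; the OR of those covers precisely the 0-outputs, and negating it yields H.

H(X, Y, Z, W) = not (((((not X and not Y) and Z) and W) or (((X and not Y) and not Z) and not W)) or (((X and Y) and Z) and not W))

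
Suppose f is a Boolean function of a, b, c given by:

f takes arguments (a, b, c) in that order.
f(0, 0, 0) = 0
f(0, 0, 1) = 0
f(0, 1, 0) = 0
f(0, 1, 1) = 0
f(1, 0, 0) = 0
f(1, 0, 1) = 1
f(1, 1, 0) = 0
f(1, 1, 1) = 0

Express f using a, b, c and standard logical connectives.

f(a, b, c) = (a ∧ ¬b) ∧ c

f is 1 on exactly one input, (1,0,1), whose minterm is a·¬b·c. So f is just that conjunction.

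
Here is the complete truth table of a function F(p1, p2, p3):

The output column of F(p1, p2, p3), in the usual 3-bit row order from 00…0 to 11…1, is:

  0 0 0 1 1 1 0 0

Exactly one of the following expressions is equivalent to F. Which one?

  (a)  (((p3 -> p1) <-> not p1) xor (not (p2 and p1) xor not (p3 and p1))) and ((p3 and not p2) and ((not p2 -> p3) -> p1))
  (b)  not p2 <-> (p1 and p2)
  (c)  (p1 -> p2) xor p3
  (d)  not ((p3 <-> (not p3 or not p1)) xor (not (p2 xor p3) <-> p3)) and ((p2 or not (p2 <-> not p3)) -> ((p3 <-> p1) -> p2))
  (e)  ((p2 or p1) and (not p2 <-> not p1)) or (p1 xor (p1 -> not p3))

d

(a) fails at (0,1,1): the formula yields 0, F is 1.
(b) fails at (0,1,0): the formula yields 1, F is 0.
(c) fails at (0,0,0): the formula yields 1, F is 0.
(e) fails at (0,0,0): the formula yields 1, F is 0.
Only (d) survives; checking it on all 8 rows confirms it matches F.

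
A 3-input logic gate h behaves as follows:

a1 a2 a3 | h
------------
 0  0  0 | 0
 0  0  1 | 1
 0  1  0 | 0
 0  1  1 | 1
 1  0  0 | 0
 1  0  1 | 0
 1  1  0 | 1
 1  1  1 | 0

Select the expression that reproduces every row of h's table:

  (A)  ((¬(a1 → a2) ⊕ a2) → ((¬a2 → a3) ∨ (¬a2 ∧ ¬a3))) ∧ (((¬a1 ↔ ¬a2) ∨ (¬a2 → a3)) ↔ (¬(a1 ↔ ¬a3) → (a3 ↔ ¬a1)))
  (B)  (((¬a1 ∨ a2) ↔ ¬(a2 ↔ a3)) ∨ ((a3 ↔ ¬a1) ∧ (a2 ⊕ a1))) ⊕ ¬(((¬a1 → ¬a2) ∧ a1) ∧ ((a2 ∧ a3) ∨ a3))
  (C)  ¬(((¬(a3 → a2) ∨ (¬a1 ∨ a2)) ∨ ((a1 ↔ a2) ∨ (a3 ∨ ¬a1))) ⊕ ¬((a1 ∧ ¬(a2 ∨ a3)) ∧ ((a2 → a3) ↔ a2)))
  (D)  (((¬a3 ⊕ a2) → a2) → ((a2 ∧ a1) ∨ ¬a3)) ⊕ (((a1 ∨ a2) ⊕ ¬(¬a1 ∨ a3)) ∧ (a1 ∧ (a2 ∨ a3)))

A

(B): at (0,0,0) it gives 1, but h = 0 — eliminated.
(C): at (0,0,0) it gives 1, but h = 0 — eliminated.
(D): at (0,0,0) it gives 1, but h = 0 — eliminated.
That leaves (A). Evaluating it on every row reproduces the table of h exactly.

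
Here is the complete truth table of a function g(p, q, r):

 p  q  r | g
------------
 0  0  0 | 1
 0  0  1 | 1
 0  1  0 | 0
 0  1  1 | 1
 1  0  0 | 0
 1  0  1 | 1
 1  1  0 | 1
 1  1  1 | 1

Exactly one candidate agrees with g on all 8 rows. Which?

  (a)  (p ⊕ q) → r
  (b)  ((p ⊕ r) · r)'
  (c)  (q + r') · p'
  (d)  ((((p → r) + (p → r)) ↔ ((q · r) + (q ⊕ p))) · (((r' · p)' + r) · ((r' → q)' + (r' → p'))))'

a

(b) fails at (0,0,1): the formula yields 0, g is 1.
(c) fails at (0,0,1): the formula yields 0, g is 1.
(d) fails at (0,1,1): the formula yields 0, g is 1.
Only (a) survives; checking it on all 8 rows confirms it matches g.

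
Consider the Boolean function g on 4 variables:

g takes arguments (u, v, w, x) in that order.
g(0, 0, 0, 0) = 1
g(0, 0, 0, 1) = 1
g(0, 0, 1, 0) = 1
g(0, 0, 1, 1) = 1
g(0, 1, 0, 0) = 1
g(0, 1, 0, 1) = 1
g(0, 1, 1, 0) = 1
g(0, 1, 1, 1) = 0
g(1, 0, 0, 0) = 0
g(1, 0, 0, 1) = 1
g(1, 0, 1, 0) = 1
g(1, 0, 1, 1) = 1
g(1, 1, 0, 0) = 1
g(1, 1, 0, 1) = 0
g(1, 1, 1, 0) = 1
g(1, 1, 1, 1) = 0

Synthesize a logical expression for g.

g(u, v, w, x) = ((((((u' · v) · w) · x) + (((u · v') · w') · x')) + (((u · v) · w') · x)) + (((u · v) · w) · x))'

g is 0 on only 4 rows — (0,1,1,1), (1,0,0,0), (1,1,0,1), (1,1,1,1). Writing each as a minterm (¬u·v·w·x, u·¬v·¬w·¬x, u·v·¬w·x, u·v·w·x) and OR-ing them characterizes exactly where g=0, so g is the negation of that disjunction.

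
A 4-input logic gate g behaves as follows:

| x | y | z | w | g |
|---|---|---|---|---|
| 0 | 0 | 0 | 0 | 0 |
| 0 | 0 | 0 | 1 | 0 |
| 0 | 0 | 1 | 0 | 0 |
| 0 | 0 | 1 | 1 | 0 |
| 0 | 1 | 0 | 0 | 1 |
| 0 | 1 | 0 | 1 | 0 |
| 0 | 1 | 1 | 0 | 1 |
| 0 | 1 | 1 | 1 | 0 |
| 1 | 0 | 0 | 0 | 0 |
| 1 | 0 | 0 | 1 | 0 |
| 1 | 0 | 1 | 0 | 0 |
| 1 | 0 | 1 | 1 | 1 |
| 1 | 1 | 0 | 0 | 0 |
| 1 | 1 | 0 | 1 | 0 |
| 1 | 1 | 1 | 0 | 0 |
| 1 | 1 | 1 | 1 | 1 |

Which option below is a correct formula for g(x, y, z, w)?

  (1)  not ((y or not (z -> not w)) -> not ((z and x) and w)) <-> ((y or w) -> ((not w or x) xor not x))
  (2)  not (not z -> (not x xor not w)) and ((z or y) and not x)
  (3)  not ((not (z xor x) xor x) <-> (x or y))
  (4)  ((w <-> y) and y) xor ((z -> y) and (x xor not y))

(2) disagrees with g on (0,1,1,0) (formula → 0, table → 1); rule it out.
(3) disagrees with g on (0,0,0,0) (formula → 1, table → 0); rule it out.
(4) disagrees with g on (0,0,0,0) (formula → 1, table → 0); rule it out.
(1) is the remaining candidate, and it agrees with g on all 16 inputs.

1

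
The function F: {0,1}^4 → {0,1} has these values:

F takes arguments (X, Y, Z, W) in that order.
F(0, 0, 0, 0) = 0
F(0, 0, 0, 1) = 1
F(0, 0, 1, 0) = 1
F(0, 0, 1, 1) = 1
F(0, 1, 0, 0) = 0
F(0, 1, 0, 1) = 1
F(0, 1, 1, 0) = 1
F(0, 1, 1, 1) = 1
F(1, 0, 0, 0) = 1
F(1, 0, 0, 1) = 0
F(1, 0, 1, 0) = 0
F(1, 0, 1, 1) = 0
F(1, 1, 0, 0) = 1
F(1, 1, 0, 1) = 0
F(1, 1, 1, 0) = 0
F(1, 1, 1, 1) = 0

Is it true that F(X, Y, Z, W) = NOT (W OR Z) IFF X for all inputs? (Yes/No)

Yes

Evaluate NOT (W OR Z) IFF X on each row and compare to F:
  X=0, Y=0, Z=0, W=0: formula gives 0, F = 0 ✓
  X=0, Y=0, Z=0, W=1: formula gives 1, F = 1 ✓
  X=0, Y=0, Z=1, W=0: formula gives 1, F = 1 ✓
  X=0, Y=0, Z=1, W=1: formula gives 1, F = 1 ✓
  …and likewise for the remaining 12 rows.
All 16 rows match — the expression computes F exactly.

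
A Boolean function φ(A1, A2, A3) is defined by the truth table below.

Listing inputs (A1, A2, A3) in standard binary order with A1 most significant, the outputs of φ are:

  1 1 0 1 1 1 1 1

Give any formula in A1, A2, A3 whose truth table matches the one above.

φ(A1, A2, A3) = NOT ((NOT A1 AND A2) AND NOT A3)

φ is 0 on exactly one input, (0,1,0), whose minterm is ¬A1·A2·¬A3. So φ is the negation of that single conjunction.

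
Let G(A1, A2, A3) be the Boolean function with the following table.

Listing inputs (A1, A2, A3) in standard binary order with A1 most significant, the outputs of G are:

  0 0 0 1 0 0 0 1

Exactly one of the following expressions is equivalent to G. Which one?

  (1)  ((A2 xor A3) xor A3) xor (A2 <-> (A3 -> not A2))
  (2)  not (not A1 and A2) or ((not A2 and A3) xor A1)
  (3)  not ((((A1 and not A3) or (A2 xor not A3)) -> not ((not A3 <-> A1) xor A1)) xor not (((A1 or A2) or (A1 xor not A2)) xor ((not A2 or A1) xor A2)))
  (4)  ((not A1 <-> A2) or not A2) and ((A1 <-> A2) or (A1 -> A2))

1

(2) disagrees with G on (0,0,0) (formula → 1, table → 0); rule it out.
(3) disagrees with G on (0,0,0) (formula → 1, table → 0); rule it out.
(4) disagrees with G on (0,0,0) (formula → 1, table → 0); rule it out.
(1) is the remaining candidate, and it agrees with G on all 8 inputs.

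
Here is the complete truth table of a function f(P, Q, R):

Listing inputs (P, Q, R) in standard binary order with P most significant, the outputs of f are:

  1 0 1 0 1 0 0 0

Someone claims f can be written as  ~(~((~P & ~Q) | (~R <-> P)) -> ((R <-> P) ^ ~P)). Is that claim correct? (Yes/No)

Test each input against both f and the formula:
  P=0, Q=0, R=0: formula gives 0, but f = 1 ✗
A single disagreement suffices: at (0,0,0) they differ, so the formula does not compute f.

No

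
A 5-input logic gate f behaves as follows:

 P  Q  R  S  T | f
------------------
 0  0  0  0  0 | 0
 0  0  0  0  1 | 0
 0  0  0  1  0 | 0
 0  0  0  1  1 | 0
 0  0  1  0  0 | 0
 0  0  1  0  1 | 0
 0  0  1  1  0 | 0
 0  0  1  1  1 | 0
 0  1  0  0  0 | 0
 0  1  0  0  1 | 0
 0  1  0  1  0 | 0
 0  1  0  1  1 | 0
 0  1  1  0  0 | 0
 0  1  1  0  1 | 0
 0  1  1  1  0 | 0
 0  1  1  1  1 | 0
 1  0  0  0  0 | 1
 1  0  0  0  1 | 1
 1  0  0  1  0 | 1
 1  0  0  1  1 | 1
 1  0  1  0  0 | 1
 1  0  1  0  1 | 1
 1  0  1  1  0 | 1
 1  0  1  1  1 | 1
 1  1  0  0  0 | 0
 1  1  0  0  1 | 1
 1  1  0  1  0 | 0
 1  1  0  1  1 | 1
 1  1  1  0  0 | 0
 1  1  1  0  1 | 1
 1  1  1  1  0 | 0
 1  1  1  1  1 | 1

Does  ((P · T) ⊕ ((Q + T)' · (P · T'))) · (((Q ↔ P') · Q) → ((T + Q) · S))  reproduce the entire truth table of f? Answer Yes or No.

Evaluate ((P · T) ⊕ ((Q + T)' · (P · T'))) · (((Q ↔ P') · Q) → ((T + Q) · S)) on each row and compare to f:
  P=0, Q=0, R=0, S=0, T=0: formula gives 0, f = 0 ✓
  P=0, Q=0, R=0, S=0, T=1: formula gives 0, f = 0 ✓
  P=0, Q=0, R=0, S=1, T=0: formula gives 0, f = 0 ✓
  P=0, Q=0, R=0, S=1, T=1: formula gives 0, f = 0 ✓
  … (the remaining 28 rows also agree.)
No disagreement on any input; they are logically equivalent.

Yes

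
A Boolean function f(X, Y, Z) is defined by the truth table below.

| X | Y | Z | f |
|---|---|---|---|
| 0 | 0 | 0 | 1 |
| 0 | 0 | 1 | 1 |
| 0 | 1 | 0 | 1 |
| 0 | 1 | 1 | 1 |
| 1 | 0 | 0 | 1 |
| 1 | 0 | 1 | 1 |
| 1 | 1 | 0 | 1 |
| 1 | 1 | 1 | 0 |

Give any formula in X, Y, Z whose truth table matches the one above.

f(X, Y, Z) = NOT ((X AND Y) AND Z)

The output is 0 only when every input is 1 — NAND of all inputs.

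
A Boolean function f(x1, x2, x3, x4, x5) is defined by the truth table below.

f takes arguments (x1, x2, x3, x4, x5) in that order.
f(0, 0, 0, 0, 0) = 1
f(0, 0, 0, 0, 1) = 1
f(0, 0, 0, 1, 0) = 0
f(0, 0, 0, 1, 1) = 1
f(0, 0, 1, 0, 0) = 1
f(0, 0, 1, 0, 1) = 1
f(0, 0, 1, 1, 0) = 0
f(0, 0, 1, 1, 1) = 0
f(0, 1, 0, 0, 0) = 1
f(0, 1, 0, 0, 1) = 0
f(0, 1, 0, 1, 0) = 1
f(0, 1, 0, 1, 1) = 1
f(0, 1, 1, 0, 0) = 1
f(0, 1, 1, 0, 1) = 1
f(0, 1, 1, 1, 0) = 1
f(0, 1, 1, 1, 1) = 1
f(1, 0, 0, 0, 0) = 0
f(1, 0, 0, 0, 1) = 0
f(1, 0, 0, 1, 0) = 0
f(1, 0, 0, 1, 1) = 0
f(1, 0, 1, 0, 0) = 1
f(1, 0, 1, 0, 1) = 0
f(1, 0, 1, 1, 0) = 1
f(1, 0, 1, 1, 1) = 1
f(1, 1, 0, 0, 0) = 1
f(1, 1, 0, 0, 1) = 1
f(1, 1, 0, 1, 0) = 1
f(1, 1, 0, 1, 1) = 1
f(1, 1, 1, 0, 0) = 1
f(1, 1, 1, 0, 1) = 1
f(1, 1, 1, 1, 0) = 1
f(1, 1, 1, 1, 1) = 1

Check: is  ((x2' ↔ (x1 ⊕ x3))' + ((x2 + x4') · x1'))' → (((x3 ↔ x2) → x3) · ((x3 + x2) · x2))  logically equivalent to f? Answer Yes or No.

Check the formula against f row by row:
  x1=0, x2=0, x3=0, x4=0, x5=0: formula gives 1, f = 1 ✓
  x1=0, x2=0, x3=0, x4=0, x5=1: formula gives 1, f = 1 ✓
  x1=0, x2=0, x3=0, x4=1, x5=0: formula gives 1, but f = 0 ✗
Since they disagree at (0,0,0,1,0), the expression is not a correct formula for f.

No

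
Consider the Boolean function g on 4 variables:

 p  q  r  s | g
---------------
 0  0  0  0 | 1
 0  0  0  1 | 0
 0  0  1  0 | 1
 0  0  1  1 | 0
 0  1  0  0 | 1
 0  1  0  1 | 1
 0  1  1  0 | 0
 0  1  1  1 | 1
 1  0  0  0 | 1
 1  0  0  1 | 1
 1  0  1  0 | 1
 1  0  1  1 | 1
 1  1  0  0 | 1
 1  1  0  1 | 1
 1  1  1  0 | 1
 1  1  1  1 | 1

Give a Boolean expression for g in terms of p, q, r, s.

g(p, q, r, s) = ~(((((~p & ~q) & ~r) & s) | (((~p & ~q) & r) & s)) | (((~p & q) & r) & ~s))

There are just 3 zero rows: (0,0,0,1), (0,0,1,1), (0,1,1,0). Their minterms are ¬p·¬q·¬r·s, ¬p·¬q·r·s, ¬p·q·r·¬s; the OR of those covers precisely the 0-outputs, and negating it yields g.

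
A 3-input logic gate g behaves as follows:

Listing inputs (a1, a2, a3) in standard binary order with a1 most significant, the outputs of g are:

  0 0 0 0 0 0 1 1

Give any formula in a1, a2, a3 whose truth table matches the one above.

Collect the rows where g=1 — (1,1,0), (1,1,1) — and write one minterm per row: a1·a2·¬a3, a1·a2·a3. Their union (logical OR) reproduces the table exactly.

g(a1, a2, a3) = ((a1 AND a2) AND NOT a3) OR ((a1 AND a2) AND a3)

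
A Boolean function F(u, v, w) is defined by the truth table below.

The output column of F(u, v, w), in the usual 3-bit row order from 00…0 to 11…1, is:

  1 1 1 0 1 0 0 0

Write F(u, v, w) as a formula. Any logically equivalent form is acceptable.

F(u, v, w) = ((((u' · v') · w') + ((u' · v') · w)) + ((u' · v) · w')) + ((u · v') · w')

F=1 on 4 inputs: (0,0,0), (0,0,1), (0,1,0), (1,0,0). Reading each as a conjunction of literals (¬u·¬v·¬w, ¬u·¬v·w, ¬u·v·¬w, u·¬v·¬w) and taking the OR gives the canonical DNF.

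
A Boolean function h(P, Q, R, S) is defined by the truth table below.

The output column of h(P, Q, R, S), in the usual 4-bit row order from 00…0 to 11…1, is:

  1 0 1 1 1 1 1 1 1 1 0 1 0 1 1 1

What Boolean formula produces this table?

There are just 3 zero rows: (0,0,0,1), (1,0,1,0), (1,1,0,0). Their minterms are ¬P·¬Q·¬R·S, P·¬Q·R·¬S, P·Q·¬R·¬S; the OR of those covers precisely the 0-outputs, and negating it yields h.

h(P, Q, R, S) = ¬(((((¬P ∧ ¬Q) ∧ ¬R) ∧ S) ∨ (((P ∧ ¬Q) ∧ R) ∧ ¬S)) ∨ (((P ∧ Q) ∧ ¬R) ∧ ¬S))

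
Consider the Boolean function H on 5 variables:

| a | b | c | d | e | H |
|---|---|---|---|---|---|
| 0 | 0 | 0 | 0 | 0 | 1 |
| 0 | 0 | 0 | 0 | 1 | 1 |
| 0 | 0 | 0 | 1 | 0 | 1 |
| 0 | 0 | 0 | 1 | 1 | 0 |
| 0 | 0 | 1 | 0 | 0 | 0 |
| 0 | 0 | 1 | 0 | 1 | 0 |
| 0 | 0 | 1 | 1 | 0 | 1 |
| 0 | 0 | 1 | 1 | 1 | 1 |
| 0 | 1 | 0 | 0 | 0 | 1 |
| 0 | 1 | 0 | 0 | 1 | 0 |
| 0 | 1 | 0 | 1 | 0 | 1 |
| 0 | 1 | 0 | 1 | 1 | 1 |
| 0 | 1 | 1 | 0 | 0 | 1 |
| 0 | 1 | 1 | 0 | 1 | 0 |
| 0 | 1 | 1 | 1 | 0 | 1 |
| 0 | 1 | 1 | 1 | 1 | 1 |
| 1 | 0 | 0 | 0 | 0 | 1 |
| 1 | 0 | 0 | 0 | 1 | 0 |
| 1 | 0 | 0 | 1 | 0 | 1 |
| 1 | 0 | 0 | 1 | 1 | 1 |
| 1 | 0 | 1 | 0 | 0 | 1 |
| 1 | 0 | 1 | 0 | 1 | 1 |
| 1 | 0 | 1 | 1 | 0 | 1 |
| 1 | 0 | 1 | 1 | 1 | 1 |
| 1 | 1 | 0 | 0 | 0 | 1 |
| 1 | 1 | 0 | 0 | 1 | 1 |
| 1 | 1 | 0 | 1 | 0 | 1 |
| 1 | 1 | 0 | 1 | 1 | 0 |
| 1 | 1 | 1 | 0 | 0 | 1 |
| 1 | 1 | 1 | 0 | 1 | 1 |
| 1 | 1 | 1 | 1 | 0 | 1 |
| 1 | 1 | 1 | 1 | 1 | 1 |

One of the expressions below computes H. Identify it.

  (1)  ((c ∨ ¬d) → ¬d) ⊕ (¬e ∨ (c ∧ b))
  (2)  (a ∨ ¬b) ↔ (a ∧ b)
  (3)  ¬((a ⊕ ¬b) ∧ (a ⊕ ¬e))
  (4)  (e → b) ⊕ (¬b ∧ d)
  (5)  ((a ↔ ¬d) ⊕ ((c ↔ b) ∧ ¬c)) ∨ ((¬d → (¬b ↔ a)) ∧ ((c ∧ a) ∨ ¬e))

5

(1) fails at (0,0,0,0,0): the formula yields 0, H is 1.
(2) fails at (0,0,0,0,0): the formula yields 0, H is 1.
(3) fails at (0,0,0,0,0): the formula yields 0, H is 1.
(4) fails at (0,0,0,0,1): the formula yields 0, H is 1.
(5) is the remaining candidate, and it agrees with H on all 32 inputs.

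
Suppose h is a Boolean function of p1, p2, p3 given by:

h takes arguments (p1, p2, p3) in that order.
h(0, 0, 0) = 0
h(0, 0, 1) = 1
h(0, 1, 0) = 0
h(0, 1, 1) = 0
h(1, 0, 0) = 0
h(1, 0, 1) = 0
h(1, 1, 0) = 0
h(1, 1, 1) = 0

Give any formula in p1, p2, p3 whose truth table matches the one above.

h(p1, p2, p3) = (~p1 & ~p2) & p3

h is 1 on exactly one input, (0,0,1), whose minterm is ¬p1·¬p2·p3. So h is just that conjunction.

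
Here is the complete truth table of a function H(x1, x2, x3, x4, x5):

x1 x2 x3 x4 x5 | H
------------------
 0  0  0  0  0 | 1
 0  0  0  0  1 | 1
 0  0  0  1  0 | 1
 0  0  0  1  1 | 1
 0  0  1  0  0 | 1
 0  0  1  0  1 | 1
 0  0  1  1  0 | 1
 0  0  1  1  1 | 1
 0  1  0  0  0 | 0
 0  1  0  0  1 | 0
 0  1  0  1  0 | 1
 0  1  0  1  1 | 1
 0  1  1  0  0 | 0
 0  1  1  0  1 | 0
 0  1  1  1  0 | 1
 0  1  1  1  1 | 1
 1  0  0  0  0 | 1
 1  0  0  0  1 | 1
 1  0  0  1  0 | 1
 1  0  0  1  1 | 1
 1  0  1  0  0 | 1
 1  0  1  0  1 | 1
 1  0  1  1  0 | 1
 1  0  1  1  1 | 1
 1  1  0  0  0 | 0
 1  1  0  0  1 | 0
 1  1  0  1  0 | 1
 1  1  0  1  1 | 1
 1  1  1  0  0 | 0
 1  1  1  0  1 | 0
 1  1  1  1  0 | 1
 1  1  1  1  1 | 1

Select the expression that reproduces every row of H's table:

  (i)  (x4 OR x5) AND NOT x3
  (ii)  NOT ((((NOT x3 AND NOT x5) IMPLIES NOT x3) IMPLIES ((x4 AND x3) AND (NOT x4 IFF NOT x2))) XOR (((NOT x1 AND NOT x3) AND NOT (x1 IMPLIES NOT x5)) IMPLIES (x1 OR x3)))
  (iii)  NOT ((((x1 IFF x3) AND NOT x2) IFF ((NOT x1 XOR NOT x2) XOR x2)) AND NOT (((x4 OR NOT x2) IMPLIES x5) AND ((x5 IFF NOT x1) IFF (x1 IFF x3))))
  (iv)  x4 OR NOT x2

iv

(i) fails at (0,0,0,0,0): the formula yields 0, H is 1.
(ii) fails at (0,0,0,0,0): the formula yields 0, H is 1.
(iii) fails at (0,0,1,0,0): the formula yields 0, H is 1.
Only (iv) survives; checking it on all 32 rows confirms it matches H.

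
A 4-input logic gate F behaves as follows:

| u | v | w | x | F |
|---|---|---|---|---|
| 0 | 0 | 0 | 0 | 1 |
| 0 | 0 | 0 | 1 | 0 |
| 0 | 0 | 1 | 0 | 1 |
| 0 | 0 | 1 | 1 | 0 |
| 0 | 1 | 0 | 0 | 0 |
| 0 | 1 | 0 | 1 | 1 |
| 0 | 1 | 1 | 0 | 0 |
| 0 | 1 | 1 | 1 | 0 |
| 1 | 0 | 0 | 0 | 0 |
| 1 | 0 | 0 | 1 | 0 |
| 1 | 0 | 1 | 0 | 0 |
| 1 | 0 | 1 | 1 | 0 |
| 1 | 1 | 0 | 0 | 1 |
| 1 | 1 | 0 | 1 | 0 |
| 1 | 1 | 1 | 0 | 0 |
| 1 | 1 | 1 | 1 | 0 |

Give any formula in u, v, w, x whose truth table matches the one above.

F(u, v, w, x) = (((((~u & ~v) & ~w) & ~x) | (((~u & ~v) & w) & ~x)) | (((~u & v) & ~w) & x)) | (((u & v) & ~w) & ~x)

F=1 on 4 inputs: (0,0,0,0), (0,0,1,0), (0,1,0,1), (1,1,0,0). Reading each as a conjunction of literals (¬u·¬v·¬w·¬x, ¬u·¬v·w·¬x, ¬u·v·¬w·x, u·v·¬w·¬x) and taking the OR gives the canonical DNF.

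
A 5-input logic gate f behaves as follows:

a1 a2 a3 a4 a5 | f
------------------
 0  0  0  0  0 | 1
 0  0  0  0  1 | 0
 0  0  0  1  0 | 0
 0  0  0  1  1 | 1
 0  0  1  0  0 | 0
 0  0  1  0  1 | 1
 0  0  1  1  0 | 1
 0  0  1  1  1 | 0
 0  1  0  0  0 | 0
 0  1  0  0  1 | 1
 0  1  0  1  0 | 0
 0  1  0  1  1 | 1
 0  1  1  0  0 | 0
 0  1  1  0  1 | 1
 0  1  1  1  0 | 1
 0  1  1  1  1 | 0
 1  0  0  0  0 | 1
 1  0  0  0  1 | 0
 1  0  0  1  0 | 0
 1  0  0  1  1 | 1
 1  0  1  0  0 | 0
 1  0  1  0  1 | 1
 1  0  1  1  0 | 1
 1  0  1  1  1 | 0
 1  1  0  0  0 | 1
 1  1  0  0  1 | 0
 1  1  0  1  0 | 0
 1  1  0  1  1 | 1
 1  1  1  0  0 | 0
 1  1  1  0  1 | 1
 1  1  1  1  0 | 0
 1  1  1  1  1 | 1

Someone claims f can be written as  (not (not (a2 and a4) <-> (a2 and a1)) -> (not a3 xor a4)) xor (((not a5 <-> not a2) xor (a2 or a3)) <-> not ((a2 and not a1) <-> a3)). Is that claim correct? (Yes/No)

Test each input against both f and the formula:
  a1=0, a2=0, a3=0, a4=0, a5=0: formula gives 1, f = 1 ✓
  a1=0, a2=0, a3=0, a4=0, a5=1: formula gives 0, f = 0 ✓
  a1=0, a2=0, a3=0, a4=1, a5=0: formula gives 0, f = 0 ✓
  a1=0, a2=0, a3=0, a4=1, a5=1: formula gives 1, f = 1 ✓
  … (the remaining 28 rows also agree.)
All 32 rows match — the expression computes f exactly.

Yes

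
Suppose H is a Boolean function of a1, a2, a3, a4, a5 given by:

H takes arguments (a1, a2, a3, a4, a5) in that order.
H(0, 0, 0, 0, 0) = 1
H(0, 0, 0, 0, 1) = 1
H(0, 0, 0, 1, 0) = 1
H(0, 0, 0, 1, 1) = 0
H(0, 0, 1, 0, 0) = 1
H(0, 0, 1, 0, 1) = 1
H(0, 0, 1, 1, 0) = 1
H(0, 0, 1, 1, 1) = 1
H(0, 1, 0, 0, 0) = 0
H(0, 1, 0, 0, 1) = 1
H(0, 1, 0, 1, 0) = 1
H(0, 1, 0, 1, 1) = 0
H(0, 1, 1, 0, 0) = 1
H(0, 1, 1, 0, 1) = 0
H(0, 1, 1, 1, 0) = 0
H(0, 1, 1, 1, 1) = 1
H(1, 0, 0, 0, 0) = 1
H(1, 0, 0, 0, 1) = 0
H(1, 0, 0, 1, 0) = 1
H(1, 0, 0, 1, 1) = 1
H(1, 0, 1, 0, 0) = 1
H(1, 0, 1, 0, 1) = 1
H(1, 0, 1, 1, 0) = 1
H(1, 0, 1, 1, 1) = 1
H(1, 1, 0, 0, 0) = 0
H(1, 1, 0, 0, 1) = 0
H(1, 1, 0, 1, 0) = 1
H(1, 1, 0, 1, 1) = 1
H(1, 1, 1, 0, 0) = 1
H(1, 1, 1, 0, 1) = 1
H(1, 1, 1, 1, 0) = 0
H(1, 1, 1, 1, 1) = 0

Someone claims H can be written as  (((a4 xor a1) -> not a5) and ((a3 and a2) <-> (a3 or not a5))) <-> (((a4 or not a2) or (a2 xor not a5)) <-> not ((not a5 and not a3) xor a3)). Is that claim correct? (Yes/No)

Test each input against both H and the formula:
  a1=0, a2=0, a3=0, a4=0, a5=0: formula gives 1, H = 1 ✓
  a1=0, a2=0, a3=0, a4=0, a5=1: formula gives 1, H = 1 ✓
  a1=0, a2=0, a3=0, a4=1, a5=0: formula gives 1, H = 1 ✓
  a1=0, a2=0, a3=0, a4=1, a5=1: formula gives 0, H = 0 ✓
  … (the remaining 28 rows also agree.)
No disagreement on any input; they are logically equivalent.

Yes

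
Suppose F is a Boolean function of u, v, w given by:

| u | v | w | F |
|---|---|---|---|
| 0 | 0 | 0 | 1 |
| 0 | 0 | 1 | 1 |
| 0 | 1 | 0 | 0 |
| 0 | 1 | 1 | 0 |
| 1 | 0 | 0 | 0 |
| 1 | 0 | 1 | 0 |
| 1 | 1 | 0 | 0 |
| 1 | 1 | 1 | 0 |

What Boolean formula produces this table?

Collect the rows where F=1 — (0,0,0), (0,0,1) — and write one minterm per row: ¬u·¬v·¬w, ¬u·¬v·w. Their union (logical OR) reproduces the table exactly.

F(u, v, w) = ((¬u ∧ ¬v) ∧ ¬w) ∨ ((¬u ∧ ¬v) ∧ w)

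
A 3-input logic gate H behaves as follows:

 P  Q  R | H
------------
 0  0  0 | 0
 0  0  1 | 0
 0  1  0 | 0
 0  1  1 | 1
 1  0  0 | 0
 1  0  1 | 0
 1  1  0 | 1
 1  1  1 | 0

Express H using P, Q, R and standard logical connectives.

H=1 on 2 inputs: (0,1,1), (1,1,0). Reading each as a conjunction of literals (¬P·Q·R, P·Q·¬R) and taking the OR gives the canonical DNF.

H(P, Q, R) = ((not P and Q) and R) or ((P and Q) and not R)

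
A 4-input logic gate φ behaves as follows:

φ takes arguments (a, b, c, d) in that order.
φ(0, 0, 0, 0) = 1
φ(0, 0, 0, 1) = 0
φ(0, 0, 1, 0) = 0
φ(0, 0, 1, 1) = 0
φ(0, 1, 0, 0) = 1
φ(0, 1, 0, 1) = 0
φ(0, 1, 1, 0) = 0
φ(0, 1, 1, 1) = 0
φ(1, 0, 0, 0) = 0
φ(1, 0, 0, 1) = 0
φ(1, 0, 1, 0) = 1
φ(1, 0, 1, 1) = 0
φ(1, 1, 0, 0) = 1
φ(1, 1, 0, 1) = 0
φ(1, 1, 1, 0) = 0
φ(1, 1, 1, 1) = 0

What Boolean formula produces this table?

φ=1 on 4 inputs: (0,0,0,0), (0,1,0,0), (1,0,1,0), (1,1,0,0). Reading each as a conjunction of literals (¬a·¬b·¬c·¬d, ¬a·b·¬c·¬d, a·¬b·c·¬d, a·b·¬c·¬d) and taking the OR gives the canonical DNF.

φ(a, b, c, d) = (((((NOT a AND NOT b) AND NOT c) AND NOT d) OR (((NOT a AND b) AND NOT c) AND NOT d)) OR (((a AND NOT b) AND c) AND NOT d)) OR (((a AND b) AND NOT c) AND NOT d)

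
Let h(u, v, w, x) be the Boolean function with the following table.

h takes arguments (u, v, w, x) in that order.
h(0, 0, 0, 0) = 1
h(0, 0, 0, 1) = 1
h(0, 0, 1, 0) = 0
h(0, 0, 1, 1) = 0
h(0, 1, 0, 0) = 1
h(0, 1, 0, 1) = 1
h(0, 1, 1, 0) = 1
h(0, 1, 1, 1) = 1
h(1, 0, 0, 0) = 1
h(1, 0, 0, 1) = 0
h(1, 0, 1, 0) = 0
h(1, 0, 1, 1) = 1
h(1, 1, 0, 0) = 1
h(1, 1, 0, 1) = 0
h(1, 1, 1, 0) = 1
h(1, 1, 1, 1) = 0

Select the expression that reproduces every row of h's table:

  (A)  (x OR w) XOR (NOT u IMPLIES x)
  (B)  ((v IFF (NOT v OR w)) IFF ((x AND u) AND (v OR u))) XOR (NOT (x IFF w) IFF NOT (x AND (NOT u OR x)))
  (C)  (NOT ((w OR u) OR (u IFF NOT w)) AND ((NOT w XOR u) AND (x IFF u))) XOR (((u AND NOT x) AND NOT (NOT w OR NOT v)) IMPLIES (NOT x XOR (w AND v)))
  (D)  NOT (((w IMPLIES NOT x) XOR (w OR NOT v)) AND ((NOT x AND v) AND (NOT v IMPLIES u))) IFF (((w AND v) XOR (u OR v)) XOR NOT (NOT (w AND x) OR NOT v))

(A) disagrees with h on (0,0,0,0) (formula → 0, table → 1); rule it out.
(C) disagrees with h on (0,0,0,0) (formula → 0, table → 1); rule it out.
(D) disagrees with h on (0,0,0,0) (formula → 0, table → 1); rule it out.
Only (B) survives; checking it on all 16 rows confirms it matches h.

B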